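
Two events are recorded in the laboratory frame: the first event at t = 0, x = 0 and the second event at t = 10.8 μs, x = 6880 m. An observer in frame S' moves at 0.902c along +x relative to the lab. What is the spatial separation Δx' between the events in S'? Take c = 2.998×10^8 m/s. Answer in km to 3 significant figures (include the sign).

γ = 1/√(1 − 0.902²) = 2.3162
Δx' = γ(Δx − vΔt) = 2.3162 × (6880 m − 0.902×(2.998×10^8 m/s)×10.8×10^-6 s)
= 2.3162 × (3959.5 m) = 9.17 km

Δx' ≈ 9.17 km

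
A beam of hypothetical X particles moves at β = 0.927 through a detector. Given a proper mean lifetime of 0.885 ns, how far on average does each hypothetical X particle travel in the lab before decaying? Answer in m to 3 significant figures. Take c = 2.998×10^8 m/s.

γ = 1/√(1 − 0.927²) = 2.6662
Dilated lifetime: Δt = γτ₀ = 2.6662 × 0.885 ns = 2.3596 ns
d = vΔt = 0.927c × 2.3596 ns = 2.7791×10^8 m/s × 2.3596×10^-9 s = 0.656 m

d ≈ 0.656 m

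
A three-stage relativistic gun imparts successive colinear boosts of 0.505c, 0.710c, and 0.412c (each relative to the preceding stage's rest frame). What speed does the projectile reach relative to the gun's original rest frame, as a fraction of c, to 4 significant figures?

Compose boost 2: (0.710 + 0.505)/(1 + 0.710×0.505) = 1.215/1.35855 = 0.894336
Compose boost 3: (0.412 + 0.894336)/(1 + 0.412×0.894336) = 1.30634/1.36847 = 0.9546

u ≈ 0.9546c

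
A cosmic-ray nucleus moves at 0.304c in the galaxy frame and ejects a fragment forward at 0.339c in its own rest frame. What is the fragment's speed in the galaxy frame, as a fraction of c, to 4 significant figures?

u ≈ 0.5829c

Compose boost 2: (0.339 + 0.304)/(1 + 0.339×0.304) = 0.6430/1.10306 = 0.5829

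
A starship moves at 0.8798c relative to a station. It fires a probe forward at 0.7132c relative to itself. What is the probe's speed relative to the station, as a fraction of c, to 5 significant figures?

Relativistic velocity addition: u = (u' + v)/(1 + u'v/c²)
= (0.7132 + 0.8798)/(1 + 0.7132×0.8798) = 1.5930/1.627473 = 0.97882

u ≈ 0.97882c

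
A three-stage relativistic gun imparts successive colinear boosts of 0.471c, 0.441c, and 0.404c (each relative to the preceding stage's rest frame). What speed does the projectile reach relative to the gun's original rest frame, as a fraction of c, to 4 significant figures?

u ≈ 0.8882c

Compose boost 2: (0.441 + 0.471)/(1 + 0.441×0.471) = 0.9120/1.20771 = 0.755148
Compose boost 3: (0.404 + 0.755148)/(1 + 0.404×0.755148) = 1.15915/1.30508 = 0.8882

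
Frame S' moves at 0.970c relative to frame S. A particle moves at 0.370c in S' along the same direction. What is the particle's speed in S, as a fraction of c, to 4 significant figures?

u ≈ 0.9861c

Relativistic velocity addition: u = (u' + v)/(1 + u'v/c²)
= (0.370 + 0.970)/(1 + 0.370×0.970) = 1.340/1.35890 = 0.9861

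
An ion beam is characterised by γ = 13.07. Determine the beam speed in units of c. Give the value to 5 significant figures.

β = √(1 − 1/γ²) = √(1 − 1/13.07²) = √(0.9941461) = 0.99707

β ≈ 0.99707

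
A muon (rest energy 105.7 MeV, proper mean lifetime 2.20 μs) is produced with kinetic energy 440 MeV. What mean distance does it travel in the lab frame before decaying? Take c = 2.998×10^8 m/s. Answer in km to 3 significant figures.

d ≈ 3.34 km

γ = 1 + K/(m₀c²) = 1 + 440/105.7 = 5.1627
β = √(1 − 1/γ²) = 0.98106
Dilated lifetime: γτ₀ = 5.1627 × 2.20 μs = 11.358 μs
d = βc·γτ₀ = 0.98106 × (2.998×10^8 m/s) × 1.1358×10^-5 s = 3.34 km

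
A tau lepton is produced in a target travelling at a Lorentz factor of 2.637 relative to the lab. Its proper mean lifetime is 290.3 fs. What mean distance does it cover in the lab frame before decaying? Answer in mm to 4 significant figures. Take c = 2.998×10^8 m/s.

β = √(1 − 1/γ²) = √(1 − 1/2.637²) = 0.925307
Dilated lifetime: Δt = γτ₀ = 2.637 × 290.3 fs = 765.521 fs
d = vΔt = 0.925307c × 765.521 fs = 2.77407×10^8 m/s × 7.65521×10^-13 s = 0.2124 mm

d ≈ 0.2124 mm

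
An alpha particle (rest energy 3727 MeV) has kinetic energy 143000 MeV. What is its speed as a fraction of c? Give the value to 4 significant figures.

γ = 1 + K/(m₀c²) = 1 + 143000/3727 = 39.3687
β = √(1 − 1/γ²) = 0.9997

β ≈ 0.9997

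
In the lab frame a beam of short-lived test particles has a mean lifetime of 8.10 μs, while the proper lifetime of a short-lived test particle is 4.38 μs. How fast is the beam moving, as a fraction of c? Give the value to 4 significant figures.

γ = Δt/τ₀ = 8.10/4.38 = 1.84932
β = √(1 − 1/γ²) = √(1 − 1/1.84932²) = 0.8412

β ≈ 0.8412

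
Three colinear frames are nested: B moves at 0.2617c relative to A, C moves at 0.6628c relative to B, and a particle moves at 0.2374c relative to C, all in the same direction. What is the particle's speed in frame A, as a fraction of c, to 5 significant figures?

u ≈ 0.86370c

Compose boost 2: (0.6628 + 0.2617)/(1 + 0.6628×0.2617) = 0.92450/1.173455 = 0.7878446
Compose boost 3: (0.2374 + 0.7878446)/(1 + 0.2374×0.7878446) = 1.025245/1.187034 = 0.86370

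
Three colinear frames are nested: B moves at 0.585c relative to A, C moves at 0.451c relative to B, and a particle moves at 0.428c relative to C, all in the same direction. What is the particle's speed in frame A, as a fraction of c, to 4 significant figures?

u ≈ 0.9237c

Compose boost 2: (0.451 + 0.585)/(1 + 0.451×0.585) = 1.036/1.26384 = 0.819727
Compose boost 3: (0.428 + 0.819727)/(1 + 0.428×0.819727) = 1.24773/1.35084 = 0.9237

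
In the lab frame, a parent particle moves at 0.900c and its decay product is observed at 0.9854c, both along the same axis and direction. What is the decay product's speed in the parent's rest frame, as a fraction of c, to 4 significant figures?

u' ≈ 0.7548c

Inverse velocity addition: u' = (u − v)/(1 − uv/c²)
= (0.9854 − 0.900)/(1 − 0.9854×0.900) = 0.08540/0.113140 = 0.7548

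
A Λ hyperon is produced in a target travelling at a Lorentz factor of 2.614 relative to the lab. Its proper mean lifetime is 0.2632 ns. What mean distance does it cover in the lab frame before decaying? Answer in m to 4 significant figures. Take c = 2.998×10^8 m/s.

β = √(1 − 1/γ²) = √(1 − 1/2.614²) = 0.923933
Dilated lifetime: Δt = γτ₀ = 2.614 × 0.2632 ns = 0.688005 ns
d = vΔt = 0.923933c × 0.688005 ns = 2.76995×10^8 m/s × 6.88005×10^-10 s = 0.1906 m

d ≈ 0.1906 m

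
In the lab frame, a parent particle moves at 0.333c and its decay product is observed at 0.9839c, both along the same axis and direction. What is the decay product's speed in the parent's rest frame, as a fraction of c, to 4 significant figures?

u' ≈ 0.9681c

Inverse velocity addition: u' = (u − v)/(1 − uv/c²)
= (0.9839 − 0.333)/(1 − 0.9839×0.333) = 0.6509/0.672361 = 0.9681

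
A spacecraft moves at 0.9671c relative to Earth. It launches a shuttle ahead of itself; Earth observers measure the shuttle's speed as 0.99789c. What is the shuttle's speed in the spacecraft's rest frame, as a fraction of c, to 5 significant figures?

u' ≈ 0.88121c

Inverse velocity addition: u' = (u − v)/(1 − uv/c²)
= (0.99789 − 0.9671)/(1 − 0.99789×0.9671) = 0.030790/0.03494058 = 0.88121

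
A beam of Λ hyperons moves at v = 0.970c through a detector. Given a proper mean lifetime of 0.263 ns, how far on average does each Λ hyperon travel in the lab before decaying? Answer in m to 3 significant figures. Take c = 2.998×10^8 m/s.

γ = 1/√(1 − 0.970²) = 4.1135
Dilated lifetime: Δt = γτ₀ = 4.1135 × 0.263 ns = 1.0818 ns
d = vΔt = 0.970c × 1.0818 ns = 2.9081×10^8 m/s × 1.0818×10^-9 s = 0.315 m

d ≈ 0.315 m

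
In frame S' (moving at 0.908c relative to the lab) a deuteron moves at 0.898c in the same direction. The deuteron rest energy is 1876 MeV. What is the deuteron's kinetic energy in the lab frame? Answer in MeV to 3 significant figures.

u_lab = (0.898 + 0.908)/(1 + 0.898×0.908) = 0.994831
γ = 1/√(1 − 0.994831²) = 9.8478
K = (γ − 1)m₀c² = (9.8478 − 1) × 1876 = 8.8478 × 1876 = 16600 MeV

K ≈ 16600 MeV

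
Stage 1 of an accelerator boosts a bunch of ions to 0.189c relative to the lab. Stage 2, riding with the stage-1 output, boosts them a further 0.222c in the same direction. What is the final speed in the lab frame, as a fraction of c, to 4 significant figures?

Compose boost 2: (0.222 + 0.189)/(1 + 0.222×0.189) = 0.4110/1.04196 = 0.3944

u ≈ 0.3944c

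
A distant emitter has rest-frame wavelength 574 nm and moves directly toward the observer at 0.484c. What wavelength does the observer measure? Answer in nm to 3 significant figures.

λ_obs ≈ 338 nm

Relativistic Doppler: λ_obs = λ_src √((1−β)/(1+β))
= 574 × √(0.51600/1.4840) = 574 × 0.58967 = 338 nm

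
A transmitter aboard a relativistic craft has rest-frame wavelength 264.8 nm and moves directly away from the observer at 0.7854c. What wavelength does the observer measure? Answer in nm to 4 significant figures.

Relativistic Doppler: λ_obs = λ_src √((1+β)/(1−β))
= 264.8 × √(1.78540/0.214600) = 264.8 × 2.88438 = 763.8 nm

λ_obs ≈ 763.8 nm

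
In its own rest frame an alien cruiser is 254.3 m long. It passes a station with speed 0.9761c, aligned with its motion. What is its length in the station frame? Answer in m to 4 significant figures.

L ≈ 55.26 m

γ = 1/√(1 − 0.9761²) = 4.60147
Length contraction: L = L₀/γ = 254.3/4.60147 = 55.26 m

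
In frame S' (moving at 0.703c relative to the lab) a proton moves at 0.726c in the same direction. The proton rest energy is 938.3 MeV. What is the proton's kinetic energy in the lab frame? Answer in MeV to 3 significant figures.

K ≈ 1960 MeV

u_lab = (0.726 + 0.703)/(1 + 0.726×0.703) = 0.946121
γ = 1/√(1 − 0.946121²) = 3.0882
K = (γ − 1)m₀c² = (3.0882 − 1) × 938.3 = 2.0882 × 938.3 = 1960 MeV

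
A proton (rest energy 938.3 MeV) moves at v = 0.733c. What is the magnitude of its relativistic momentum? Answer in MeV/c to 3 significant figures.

γ = 1/√(1 − 0.733²) = 1.4701
p = γβm₀c = 1.4701 × 0.733 × 938.3 MeV/c = 1010 MeV/c

p ≈ 1010 MeV/c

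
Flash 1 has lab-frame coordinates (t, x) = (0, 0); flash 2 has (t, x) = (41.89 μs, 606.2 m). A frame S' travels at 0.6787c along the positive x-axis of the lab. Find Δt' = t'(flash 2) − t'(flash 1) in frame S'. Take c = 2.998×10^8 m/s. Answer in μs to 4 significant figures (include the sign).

γ = 1/√(1 − 0.6787²) = 1.36163
Δt' = γ(Δt − vΔx/c²) = 1.36163 × (41.89 μs − 0.6787×606.2 m / (2.998×10^8 m/s))
= 1.36163 × (40.5177 μs) = 55.17 μs

Δt' ≈ 55.17 μs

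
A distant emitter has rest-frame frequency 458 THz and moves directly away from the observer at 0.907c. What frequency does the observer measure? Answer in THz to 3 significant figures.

Relativistic Doppler: f_obs = f_src √((1−β)/(1+β))
= 458 × √(0.093000/1.9070) = 458 × 0.22083 = 101 THz

f_obs ≈ 101 THz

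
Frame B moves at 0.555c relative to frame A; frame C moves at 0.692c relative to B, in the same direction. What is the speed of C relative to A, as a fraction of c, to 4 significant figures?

Compose boost 2: (0.692 + 0.555)/(1 + 0.692×0.555) = 1.247/1.38406 = 0.9010

u ≈ 0.9010c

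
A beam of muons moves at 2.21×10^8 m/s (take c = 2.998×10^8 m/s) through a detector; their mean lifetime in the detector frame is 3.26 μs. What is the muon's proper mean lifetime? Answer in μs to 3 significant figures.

β = v/c = 2.21×10^8 / 2.998×10^8 = 0.73716
γ = 1/√(1 − 0.73716²) = 1.4799
Proper time: τ₀ = Δt/γ = 3.26/1.4799 = 2.20 μs

τ₀ ≈ 2.20 μs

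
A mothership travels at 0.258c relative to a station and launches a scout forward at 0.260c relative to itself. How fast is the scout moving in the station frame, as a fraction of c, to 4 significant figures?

u ≈ 0.4854c

Compose boost 2: (0.260 + 0.258)/(1 + 0.260×0.258) = 0.5180/1.06708 = 0.4854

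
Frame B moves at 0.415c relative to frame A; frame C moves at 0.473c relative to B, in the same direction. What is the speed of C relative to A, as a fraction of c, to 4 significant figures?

u ≈ 0.7423c

Compose boost 2: (0.473 + 0.415)/(1 + 0.473×0.415) = 0.8880/1.19629 = 0.7423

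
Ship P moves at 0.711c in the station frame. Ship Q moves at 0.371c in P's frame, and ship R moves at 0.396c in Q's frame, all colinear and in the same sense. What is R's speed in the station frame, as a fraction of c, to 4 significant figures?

Compose boost 2: (0.371 + 0.711)/(1 + 0.371×0.711) = 1.082/1.26378 = 0.856161
Compose boost 3: (0.396 + 0.856161)/(1 + 0.396×0.856161) = 1.25216/1.33904 = 0.9351

u ≈ 0.9351c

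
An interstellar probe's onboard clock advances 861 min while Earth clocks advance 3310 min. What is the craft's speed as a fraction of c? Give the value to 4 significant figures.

β ≈ 0.9656

γ = Δt/τ₀ = 3310/861 = 3.84437
β = √(1 − 1/γ²) = √(1 − 1/3.84437²) = 0.9656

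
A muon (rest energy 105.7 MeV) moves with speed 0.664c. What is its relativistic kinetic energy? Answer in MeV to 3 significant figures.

K ≈ 35.7 MeV

γ = 1/√(1 − 0.664²) = 1.3374
K = (γ − 1)m₀c² = (1.3374 − 1) × 105.7 MeV = 0.33738 × 105.7 MeV = 35.7 MeV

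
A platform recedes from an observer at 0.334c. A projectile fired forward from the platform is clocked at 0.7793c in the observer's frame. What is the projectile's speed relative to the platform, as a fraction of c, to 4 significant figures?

Inverse velocity addition: u' = (u − v)/(1 − uv/c²)
= (0.7793 − 0.334)/(1 − 0.7793×0.334) = 0.4453/0.739714 = 0.6020

u' ≈ 0.6020c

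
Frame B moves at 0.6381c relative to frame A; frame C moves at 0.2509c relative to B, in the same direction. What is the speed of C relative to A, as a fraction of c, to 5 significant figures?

Compose boost 2: (0.2509 + 0.6381)/(1 + 0.2509×0.6381) = 0.88900/1.160099 = 0.76631

u ≈ 0.76631c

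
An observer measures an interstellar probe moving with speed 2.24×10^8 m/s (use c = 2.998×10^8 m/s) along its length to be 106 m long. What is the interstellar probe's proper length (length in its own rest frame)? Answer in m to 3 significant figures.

L₀ ≈ 159 m

β = v/c = 2.24×10^8 / 2.998×10^8 = 0.74716
γ = 1/√(1 − 0.74716²) = 1.5046
L₀ = γL = 1.5046 × 106 = 159 m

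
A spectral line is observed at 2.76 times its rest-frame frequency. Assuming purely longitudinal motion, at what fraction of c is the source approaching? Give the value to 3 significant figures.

β ≈ 0.768

f_obs/f_src = √((1+β)/(1−β)) = 2.76  ⇒  (1+β)/(1−β) = 7.6176
β = |1 − D²|/(1 + D²) = |1 − 7.6176|/(1 + 7.6176) = 0.768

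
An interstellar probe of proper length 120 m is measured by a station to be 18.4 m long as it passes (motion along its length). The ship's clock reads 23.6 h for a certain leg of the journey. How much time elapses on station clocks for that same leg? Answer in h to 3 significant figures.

Length contraction ⇒ γ = L₀/L = 120/18.4 = 6.5217
Time dilation: Δt = γτ₀ = 6.5217 × 23.6 h = 154 h

Δt ≈ 154 h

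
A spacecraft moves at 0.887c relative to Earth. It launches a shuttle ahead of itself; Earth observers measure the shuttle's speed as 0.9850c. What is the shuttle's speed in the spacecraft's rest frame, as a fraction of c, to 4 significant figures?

Inverse velocity addition: u' = (u − v)/(1 − uv/c²)
= (0.9850 − 0.887)/(1 − 0.9850×0.887) = 0.09800/0.126305 = 0.7759

u' ≈ 0.7759c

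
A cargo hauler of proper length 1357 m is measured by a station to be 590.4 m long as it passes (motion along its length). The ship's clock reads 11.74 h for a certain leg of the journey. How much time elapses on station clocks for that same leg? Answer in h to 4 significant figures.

Δt ≈ 26.98 h

Length contraction ⇒ γ = L₀/L = 1357/590.4 = 2.29844
Time dilation: Δt = γτ₀ = 2.29844 × 11.74 h = 26.98 h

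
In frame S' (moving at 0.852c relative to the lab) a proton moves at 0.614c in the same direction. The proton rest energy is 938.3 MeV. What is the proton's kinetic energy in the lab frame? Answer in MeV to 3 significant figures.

u_lab = (0.614 + 0.852)/(1 + 0.614×0.852) = 0.962493
γ = 1/√(1 − 0.962493²) = 3.6859
K = (γ − 1)m₀c² = (3.6859 − 1) × 938.3 = 2.6859 × 938.3 = 2520 MeV

K ≈ 2520 MeV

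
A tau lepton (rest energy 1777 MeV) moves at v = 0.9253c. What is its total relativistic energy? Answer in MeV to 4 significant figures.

γ = 1/√(1 − 0.9253²) = 2.63688
E = γm₀c² = 2.63688 × 1777 MeV = 4686 MeV

E ≈ 4686 MeV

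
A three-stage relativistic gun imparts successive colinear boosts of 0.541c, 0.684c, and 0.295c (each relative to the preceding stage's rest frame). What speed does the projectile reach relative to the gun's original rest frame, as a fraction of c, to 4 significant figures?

u ≈ 0.9409c

Compose boost 2: (0.684 + 0.541)/(1 + 0.684×0.541) = 1.225/1.37004 = 0.894132
Compose boost 3: (0.295 + 0.894132)/(1 + 0.295×0.894132) = 1.18913/1.26377 = 0.9409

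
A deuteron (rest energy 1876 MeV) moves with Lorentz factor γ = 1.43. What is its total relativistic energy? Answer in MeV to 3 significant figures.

γ = 1.43 (given)
E = γm₀c² = 1.43 × 1876 MeV = 2680 MeV

E ≈ 2680 MeV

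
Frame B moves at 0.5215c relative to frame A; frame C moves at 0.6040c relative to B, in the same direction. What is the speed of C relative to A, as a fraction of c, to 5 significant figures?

Compose boost 2: (0.6040 + 0.5215)/(1 + 0.6040×0.5215) = 1.1255/1.314986 = 0.85590

u ≈ 0.85590c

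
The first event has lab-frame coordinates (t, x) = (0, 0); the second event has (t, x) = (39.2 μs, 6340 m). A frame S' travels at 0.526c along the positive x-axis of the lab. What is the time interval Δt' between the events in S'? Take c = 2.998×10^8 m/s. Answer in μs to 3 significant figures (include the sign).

Δt' ≈ 33.0 μs

γ = 1/√(1 − 0.526²) = 1.1758
Δt' = γ(Δt − vΔx/c²) = 1.1758 × (39.2 μs − 0.526×6340 m / (2.998×10^8 m/s))
= 1.1758 × (28.076 μs) = 33.0 μs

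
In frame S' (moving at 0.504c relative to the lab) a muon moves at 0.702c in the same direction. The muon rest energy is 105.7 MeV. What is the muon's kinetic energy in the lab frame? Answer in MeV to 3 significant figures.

K ≈ 127 MeV

u_lab = (0.702 + 0.504)/(1 + 0.702×0.504) = 0.890821
γ = 1/√(1 − 0.890821²) = 2.2009
K = (γ − 1)m₀c² = (2.2009 − 1) × 105.7 = 1.2009 × 105.7 = 127 MeV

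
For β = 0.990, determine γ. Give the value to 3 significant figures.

γ = 1/√(1 − β²) = 1/√(1 − 0.990²) = 1/√(0.019900) = 7.09

γ ≈ 7.09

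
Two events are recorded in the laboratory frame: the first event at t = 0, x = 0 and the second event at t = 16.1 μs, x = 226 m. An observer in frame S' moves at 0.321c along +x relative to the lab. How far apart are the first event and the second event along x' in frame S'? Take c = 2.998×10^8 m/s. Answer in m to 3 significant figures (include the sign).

Δx' ≈ -1400 m

γ = 1/√(1 − 0.321²) = 1.0559
Δx' = γ(Δx − vΔt) = 1.0559 × (226 m − 0.321×(2.998×10^8 m/s)×16.1×10^-6 s)
= 1.0559 × (-1323.4 m) = -1400 m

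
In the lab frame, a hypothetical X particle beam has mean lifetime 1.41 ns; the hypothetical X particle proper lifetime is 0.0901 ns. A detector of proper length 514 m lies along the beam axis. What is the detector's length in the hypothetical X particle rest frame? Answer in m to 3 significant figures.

Time dilation ⇒ γ = Δt/τ₀ = 1.41/0.0901 = 15.649
Length contraction: L = L₀/γ = 514/15.649 = 32.8 m

L ≈ 32.8 m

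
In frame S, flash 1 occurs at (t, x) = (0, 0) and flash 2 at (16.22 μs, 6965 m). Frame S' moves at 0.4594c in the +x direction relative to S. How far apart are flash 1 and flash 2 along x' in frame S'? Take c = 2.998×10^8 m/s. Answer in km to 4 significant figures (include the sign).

γ = 1/√(1 − 0.4594²) = 1.12584
Δx' = γ(Δx − vΔt) = 1.12584 × (6965 m − 0.4594×(2.998×10^8 m/s)×16.22×10^-6 s)
= 1.12584 × (4731.05 m) = 5.326 km

Δx' ≈ 5.326 km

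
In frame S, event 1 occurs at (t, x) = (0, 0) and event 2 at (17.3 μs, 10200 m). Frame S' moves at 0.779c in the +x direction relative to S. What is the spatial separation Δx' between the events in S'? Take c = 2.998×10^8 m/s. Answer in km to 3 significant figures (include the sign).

Δx' ≈ 9.82 km

γ = 1/√(1 − 0.779²) = 1.5948
Δx' = γ(Δx − vΔt) = 1.5948 × (10200 m − 0.779×(2.998×10^8 m/s)×17.3×10^-6 s)
= 1.5948 × (6159.7 m) = 9.82 km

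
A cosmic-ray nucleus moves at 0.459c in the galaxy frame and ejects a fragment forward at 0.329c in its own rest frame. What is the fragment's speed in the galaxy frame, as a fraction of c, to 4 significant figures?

u ≈ 0.6846c

Compose boost 2: (0.329 + 0.459)/(1 + 0.329×0.459) = 0.7880/1.15101 = 0.6846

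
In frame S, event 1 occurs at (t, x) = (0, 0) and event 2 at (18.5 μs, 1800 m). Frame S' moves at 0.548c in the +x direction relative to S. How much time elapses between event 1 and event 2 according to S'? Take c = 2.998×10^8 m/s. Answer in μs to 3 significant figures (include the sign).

Δt' ≈ 18.2 μs

γ = 1/√(1 − 0.548²) = 1.1955
Δt' = γ(Δt − vΔx/c²) = 1.1955 × (18.5 μs − 0.548×1800 m / (2.998×10^8 m/s))
= 1.1955 × (15.210 μs) = 18.2 μs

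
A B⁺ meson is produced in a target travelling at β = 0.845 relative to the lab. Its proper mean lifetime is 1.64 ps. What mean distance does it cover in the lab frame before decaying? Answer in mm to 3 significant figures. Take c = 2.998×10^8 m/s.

d ≈ 0.777 mm

γ = 1/√(1 − 0.845²) = 1.8700
Dilated lifetime: Δt = γτ₀ = 1.8700 × 1.64 ps = 3.0668 ps
d = vΔt = 0.845c × 3.0668 ps = 2.5333×10^8 m/s × 3.0668×10^-12 s = 0.777 mm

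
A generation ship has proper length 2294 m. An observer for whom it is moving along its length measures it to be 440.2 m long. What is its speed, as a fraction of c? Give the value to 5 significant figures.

β ≈ 0.98142

γ = L₀/L = 2294/440.2 = 5.211268
β = √(1 − 1/γ²) = 0.98142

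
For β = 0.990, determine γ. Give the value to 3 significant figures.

γ = 1/√(1 − β²) = 1/√(1 − 0.990²) = 1/√(0.019900) = 7.09

γ ≈ 7.09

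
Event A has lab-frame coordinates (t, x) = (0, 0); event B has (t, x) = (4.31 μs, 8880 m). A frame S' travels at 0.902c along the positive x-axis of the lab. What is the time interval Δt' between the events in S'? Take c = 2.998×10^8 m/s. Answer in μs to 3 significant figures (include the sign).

Δt' ≈ -51.9 μs

γ = 1/√(1 − 0.902²) = 2.3162
Δt' = γ(Δt − vΔx/c²) = 2.3162 × (4.31 μs − 0.902×8880 m / (2.998×10^8 m/s))
= 2.3162 × (-22.407 μs) = -51.9 μs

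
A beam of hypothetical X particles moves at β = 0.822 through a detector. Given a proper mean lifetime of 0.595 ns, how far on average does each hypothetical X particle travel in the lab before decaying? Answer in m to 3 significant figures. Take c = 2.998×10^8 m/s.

d ≈ 0.257 m

γ = 1/√(1 − 0.822²) = 1.7560
Dilated lifetime: Δt = γτ₀ = 1.7560 × 0.595 ns = 1.0448 ns
d = vΔt = 0.822c × 1.0448 ns = 2.4644×10^8 m/s × 1.0448×10^-9 s = 0.257 m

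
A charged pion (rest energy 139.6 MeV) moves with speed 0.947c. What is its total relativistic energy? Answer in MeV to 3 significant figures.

γ = 1/√(1 − 0.947²) = 3.1130
E = γm₀c² = 3.1130 × 139.6 MeV = 435 MeV

E ≈ 435 MeV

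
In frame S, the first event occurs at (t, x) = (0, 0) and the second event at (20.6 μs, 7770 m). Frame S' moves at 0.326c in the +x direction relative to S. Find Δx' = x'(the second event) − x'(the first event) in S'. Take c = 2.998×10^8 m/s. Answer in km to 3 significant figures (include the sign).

γ = 1/√(1 − 0.326²) = 1.0578
Δx' = γ(Δx − vΔt) = 1.0578 × (7770 m − 0.326×(2.998×10^8 m/s)×20.6×10^-6 s)
= 1.0578 × (5756.7 m) = 6.09 km

Δx' ≈ 6.09 km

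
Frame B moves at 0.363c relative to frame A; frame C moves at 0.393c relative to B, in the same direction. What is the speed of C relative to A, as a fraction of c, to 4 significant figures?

u ≈ 0.6616c

Compose boost 2: (0.393 + 0.363)/(1 + 0.393×0.363) = 0.7560/1.14266 = 0.6616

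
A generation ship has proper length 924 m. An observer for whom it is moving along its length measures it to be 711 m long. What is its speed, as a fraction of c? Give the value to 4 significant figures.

β ≈ 0.6387

γ = L₀/L = 924/711 = 1.29958
β = √(1 − 1/γ²) = 0.6387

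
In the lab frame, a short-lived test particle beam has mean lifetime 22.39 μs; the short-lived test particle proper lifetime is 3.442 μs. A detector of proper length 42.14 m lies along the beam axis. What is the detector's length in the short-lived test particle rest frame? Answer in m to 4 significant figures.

Time dilation ⇒ γ = Δt/τ₀ = 22.39/3.442 = 6.50494
Length contraction: L = L₀/γ = 42.14/6.50494 = 6.478 m

L ≈ 6.478 m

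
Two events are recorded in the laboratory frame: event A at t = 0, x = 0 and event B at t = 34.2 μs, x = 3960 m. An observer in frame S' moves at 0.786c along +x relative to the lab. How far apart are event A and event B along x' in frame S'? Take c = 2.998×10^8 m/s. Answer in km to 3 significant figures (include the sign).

γ = 1/√(1 − 0.786²) = 1.6175
Δx' = γ(Δx − vΔt) = 1.6175 × (3960 m − 0.786×(2.998×10^8 m/s)×34.2×10^-6 s)
= 1.6175 × (-4099.0 m) = -6.63 km

Δx' ≈ -6.63 km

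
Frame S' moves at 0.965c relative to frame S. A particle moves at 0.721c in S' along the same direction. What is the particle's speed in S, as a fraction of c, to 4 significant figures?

Relativistic velocity addition: u = (u' + v)/(1 + u'v/c²)
= (0.721 + 0.965)/(1 + 0.721×0.965) = 1.686/1.69576 = 0.9942

u ≈ 0.9942c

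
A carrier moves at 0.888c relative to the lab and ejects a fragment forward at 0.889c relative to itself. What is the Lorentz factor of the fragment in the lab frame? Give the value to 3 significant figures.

u_lab = (0.889 + 0.888)/(1 + 0.889×0.888) = 1.777/1.78943 = 0.993053
γ = 1/√(1 − 0.993053²) = 8.50

γ ≈ 8.50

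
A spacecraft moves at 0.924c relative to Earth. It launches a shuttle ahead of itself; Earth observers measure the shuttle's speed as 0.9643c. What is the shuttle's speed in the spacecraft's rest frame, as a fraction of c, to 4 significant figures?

u' ≈ 0.3698c

Inverse velocity addition: u' = (u − v)/(1 − uv/c²)
= (0.9643 − 0.924)/(1 − 0.9643×0.924) = 0.04030/0.108987 = 0.3698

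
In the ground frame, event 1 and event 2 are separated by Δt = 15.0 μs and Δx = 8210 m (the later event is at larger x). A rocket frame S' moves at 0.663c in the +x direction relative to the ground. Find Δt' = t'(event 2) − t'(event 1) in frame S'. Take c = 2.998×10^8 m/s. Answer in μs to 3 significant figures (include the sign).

Δt' ≈ -4.22 μs

γ = 1/√(1 − 0.663²) = 1.3358
Δt' = γ(Δt − vΔx/c²) = 1.3358 × (15.0 μs − 0.663×8210 m / (2.998×10^8 m/s))
= 1.3358 × (-3.1562 μs) = -4.22 μs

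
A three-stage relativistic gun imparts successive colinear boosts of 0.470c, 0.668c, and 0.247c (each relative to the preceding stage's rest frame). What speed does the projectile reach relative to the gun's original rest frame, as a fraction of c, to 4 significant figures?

Compose boost 2: (0.668 + 0.470)/(1 + 0.668×0.470) = 1.138/1.31396 = 0.866084
Compose boost 3: (0.247 + 0.866084)/(1 + 0.247×0.866084) = 1.11308/1.21392 = 0.9169

u ≈ 0.9169c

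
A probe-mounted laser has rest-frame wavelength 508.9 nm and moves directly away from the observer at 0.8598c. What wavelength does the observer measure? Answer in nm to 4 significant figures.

λ_obs ≈ 1853 nm

Relativistic Doppler: λ_obs = λ_src √((1+β)/(1−β))
= 508.9 × √(1.85980/0.140200) = 508.9 × 3.64216 = 1853 nm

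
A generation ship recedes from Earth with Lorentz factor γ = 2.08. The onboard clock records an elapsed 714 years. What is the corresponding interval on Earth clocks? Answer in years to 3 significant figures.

γ = 2.08 (given)
Time dilation: Δt = γτ₀ = 2.08 × 714 years = 1490 years

Δt ≈ 1490 years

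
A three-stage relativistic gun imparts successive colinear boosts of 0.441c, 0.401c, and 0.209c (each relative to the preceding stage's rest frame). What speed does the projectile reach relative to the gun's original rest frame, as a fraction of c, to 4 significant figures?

Compose boost 2: (0.401 + 0.441)/(1 + 0.401×0.441) = 0.8420/1.17684 = 0.715475
Compose boost 3: (0.209 + 0.715475)/(1 + 0.209×0.715475) = 0.924475/1.14953 = 0.8042

u ≈ 0.8042c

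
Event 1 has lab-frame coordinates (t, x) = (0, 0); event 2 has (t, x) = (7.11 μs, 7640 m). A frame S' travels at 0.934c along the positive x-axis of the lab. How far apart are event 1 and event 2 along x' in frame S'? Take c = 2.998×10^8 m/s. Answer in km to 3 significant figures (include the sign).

Δx' ≈ 15.8 km

γ = 1/√(1 − 0.934²) = 2.7990
Δx' = γ(Δx − vΔt) = 2.7990 × (7640 m − 0.934×(2.998×10^8 m/s)×7.11×10^-6 s)
= 2.7990 × (5649.1 m) = 15.8 km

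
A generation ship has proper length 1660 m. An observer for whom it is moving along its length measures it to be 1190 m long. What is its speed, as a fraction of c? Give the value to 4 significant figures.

β ≈ 0.6972

γ = L₀/L = 1660/1190 = 1.39496
β = √(1 − 1/γ²) = 0.6972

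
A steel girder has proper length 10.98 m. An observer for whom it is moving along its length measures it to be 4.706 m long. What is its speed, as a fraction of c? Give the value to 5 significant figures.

β ≈ 0.90350

γ = L₀/L = 10.98/4.706 = 2.333192
β = √(1 − 1/γ²) = 0.90350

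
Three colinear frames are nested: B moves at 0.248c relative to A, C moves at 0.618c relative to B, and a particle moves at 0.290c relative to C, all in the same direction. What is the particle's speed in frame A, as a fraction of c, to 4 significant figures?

u ≈ 0.8548c

Compose boost 2: (0.618 + 0.248)/(1 + 0.618×0.248) = 0.8660/1.15326 = 0.750912
Compose boost 3: (0.290 + 0.750912)/(1 + 0.290×0.750912) = 1.04091/1.21776 = 0.8548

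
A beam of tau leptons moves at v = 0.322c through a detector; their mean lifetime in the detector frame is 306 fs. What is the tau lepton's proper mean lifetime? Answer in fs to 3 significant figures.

γ = 1/√(1 − 0.322²) = 1.0563
Proper time: τ₀ = Δt/γ = 306/1.0563 = 290 fs

τ₀ ≈ 290 fs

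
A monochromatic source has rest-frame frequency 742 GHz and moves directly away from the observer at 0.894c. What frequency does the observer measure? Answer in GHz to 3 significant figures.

Relativistic Doppler: f_obs = f_src √((1−β)/(1+β))
= 742 × √(0.10600/1.8940) = 742 × 0.23657 = 176 GHz

f_obs ≈ 176 GHz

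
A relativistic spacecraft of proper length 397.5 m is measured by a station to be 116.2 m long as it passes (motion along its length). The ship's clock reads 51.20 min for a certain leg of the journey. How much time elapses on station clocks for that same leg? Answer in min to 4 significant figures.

Δt ≈ 175.1 min

Length contraction ⇒ γ = L₀/L = 397.5/116.2 = 3.42083
Time dilation: Δt = γτ₀ = 3.42083 × 51.20 min = 175.1 min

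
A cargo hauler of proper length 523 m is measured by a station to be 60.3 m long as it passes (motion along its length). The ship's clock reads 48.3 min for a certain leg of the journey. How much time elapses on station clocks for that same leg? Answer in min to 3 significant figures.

Δt ≈ 419 min

Length contraction ⇒ γ = L₀/L = 523/60.3 = 8.6733
Time dilation: Δt = γτ₀ = 8.6733 × 48.3 min = 419 min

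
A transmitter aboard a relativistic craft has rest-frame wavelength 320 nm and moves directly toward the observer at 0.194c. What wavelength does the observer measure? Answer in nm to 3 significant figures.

λ_obs ≈ 263 nm

Relativistic Doppler: λ_obs = λ_src √((1−β)/(1+β))
= 320 × √(0.80600/1.1940) = 320 × 0.82161 = 263 nm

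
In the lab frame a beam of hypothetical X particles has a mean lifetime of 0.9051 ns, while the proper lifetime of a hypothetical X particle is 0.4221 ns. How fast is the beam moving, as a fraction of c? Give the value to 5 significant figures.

β ≈ 0.88460

γ = Δt/τ₀ = 0.9051/0.4221 = 2.144279
β = √(1 − 1/γ²) = √(1 − 1/2.144279²) = 0.88460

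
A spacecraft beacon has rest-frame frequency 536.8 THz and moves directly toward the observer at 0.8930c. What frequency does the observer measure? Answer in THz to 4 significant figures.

Relativistic Doppler: f_obs = f_src √((1+β)/(1−β))
= 536.8 × √(1.89300/0.107000) = 536.8 × 4.20614 = 2258 THz

f_obs ≈ 2258 THz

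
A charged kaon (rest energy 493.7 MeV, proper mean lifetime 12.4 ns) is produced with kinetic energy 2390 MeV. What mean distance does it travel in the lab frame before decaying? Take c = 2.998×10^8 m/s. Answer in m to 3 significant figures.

γ = 1 + K/(m₀c²) = 1 + 2390/493.7 = 5.8410
β = √(1 − 1/γ²) = 0.98524
Dilated lifetime: γτ₀ = 5.8410 × 12.4 ns = 72.428 ns
d = βc·γτ₀ = 0.98524 × (2.998×10^8 m/s) × 7.2428×10^-8 s = 21.4 m

d ≈ 21.4 m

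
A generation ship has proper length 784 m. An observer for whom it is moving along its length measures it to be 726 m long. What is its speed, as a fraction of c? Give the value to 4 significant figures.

β ≈ 0.3775

γ = L₀/L = 784/726 = 1.07989
β = √(1 − 1/γ²) = 0.3775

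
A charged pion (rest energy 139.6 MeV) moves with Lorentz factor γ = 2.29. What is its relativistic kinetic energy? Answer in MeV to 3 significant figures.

γ = 2.29 (given)
K = (γ − 1)m₀c² = (2.29 − 1) × 139.6 MeV = 1.2900 × 139.6 MeV = 180 MeV

K ≈ 180 MeV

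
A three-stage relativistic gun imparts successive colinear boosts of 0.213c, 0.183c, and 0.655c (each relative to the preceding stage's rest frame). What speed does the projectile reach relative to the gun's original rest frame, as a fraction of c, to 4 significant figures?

u ≈ 0.8291c

Compose boost 2: (0.183 + 0.213)/(1 + 0.183×0.213) = 0.3960/1.03898 = 0.381143
Compose boost 3: (0.655 + 0.381143)/(1 + 0.655×0.381143) = 1.03614/1.24965 = 0.8291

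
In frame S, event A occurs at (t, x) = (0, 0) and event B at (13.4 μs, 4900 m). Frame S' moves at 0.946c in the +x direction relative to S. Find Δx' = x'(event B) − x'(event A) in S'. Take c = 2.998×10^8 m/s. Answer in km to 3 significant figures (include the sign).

Δx' ≈ 3.39 km

γ = 1/√(1 − 0.946²) = 3.0848
Δx' = γ(Δx − vΔt) = 3.0848 × (4900 m − 0.946×(2.998×10^8 m/s)×13.4×10^-6 s)
= 3.0848 × (1099.6 m) = 3.39 km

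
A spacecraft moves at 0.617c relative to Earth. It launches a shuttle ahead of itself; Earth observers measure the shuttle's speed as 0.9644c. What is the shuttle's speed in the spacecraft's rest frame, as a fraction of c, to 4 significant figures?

Inverse velocity addition: u' = (u − v)/(1 − uv/c²)
= (0.9644 − 0.617)/(1 − 0.9644×0.617) = 0.3474/0.404965 = 0.8579

u' ≈ 0.8579c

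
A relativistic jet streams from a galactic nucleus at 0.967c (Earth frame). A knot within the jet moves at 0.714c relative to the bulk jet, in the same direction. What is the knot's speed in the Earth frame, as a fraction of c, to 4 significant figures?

u ≈ 0.9944c

Relativistic velocity addition: u = (u' + v)/(1 + u'v/c²)
= (0.714 + 0.967)/(1 + 0.714×0.967) = 1.681/1.69044 = 0.9944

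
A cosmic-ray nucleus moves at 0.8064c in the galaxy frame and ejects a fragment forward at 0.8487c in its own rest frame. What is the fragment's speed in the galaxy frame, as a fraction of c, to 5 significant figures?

Compose boost 2: (0.8487 + 0.8064)/(1 + 0.8487×0.8064) = 1.6551/1.684392 = 0.98261

u ≈ 0.98261c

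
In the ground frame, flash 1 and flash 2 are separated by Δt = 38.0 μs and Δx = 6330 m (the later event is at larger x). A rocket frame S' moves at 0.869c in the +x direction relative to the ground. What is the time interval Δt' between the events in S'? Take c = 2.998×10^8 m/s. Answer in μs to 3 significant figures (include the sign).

Δt' ≈ 39.7 μs

γ = 1/√(1 − 0.869²) = 2.0210
Δt' = γ(Δt − vΔx/c²) = 2.0210 × (38.0 μs − 0.869×6330 m / (2.998×10^8 m/s))
= 2.0210 × (19.652 μs) = 39.7 μs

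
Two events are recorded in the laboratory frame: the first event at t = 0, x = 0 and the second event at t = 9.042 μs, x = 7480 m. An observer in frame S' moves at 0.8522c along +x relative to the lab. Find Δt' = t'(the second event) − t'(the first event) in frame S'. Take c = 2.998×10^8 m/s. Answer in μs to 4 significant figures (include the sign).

γ = 1/√(1 − 0.8522²) = 1.91126
Δt' = γ(Δt − vΔx/c²) = 1.91126 × (9.042 μs − 0.8522×7480 m / (2.998×10^8 m/s))
= 1.91126 × (-12.2204 μs) = -23.36 μs

Δt' ≈ -23.36 μs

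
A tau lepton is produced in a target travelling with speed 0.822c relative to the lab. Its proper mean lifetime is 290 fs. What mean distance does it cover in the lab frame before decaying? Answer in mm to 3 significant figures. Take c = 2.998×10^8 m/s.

γ = 1/√(1 − 0.822²) = 1.7560
Dilated lifetime: Δt = γτ₀ = 1.7560 × 290 fs = 509.23 fs
d = vΔt = 0.822c × 509.23 fs = 2.4644×10^8 m/s × 5.0923×10^-13 s = 0.125 mm

d ≈ 0.125 mm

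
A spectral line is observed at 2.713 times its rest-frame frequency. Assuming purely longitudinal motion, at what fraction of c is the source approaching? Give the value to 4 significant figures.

f_obs/f_src = √((1+β)/(1−β)) = 2.713  ⇒  (1+β)/(1−β) = 7.36037
β = |1 − D²|/(1 + D²) = |1 − 7.36037|/(1 + 7.36037) = 0.7608

β ≈ 0.7608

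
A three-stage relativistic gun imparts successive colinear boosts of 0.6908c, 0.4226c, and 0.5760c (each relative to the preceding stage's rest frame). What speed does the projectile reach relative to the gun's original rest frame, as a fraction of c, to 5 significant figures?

Compose boost 2: (0.4226 + 0.6908)/(1 + 0.4226×0.6908) = 1.1134/1.291932 = 0.8618100
Compose boost 3: (0.5760 + 0.8618100)/(1 + 0.5760×0.8618100) = 1.437810/1.496403 = 0.96084

u ≈ 0.96084c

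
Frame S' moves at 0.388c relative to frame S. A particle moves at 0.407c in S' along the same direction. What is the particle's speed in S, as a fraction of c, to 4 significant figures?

u ≈ 0.6866c

Relativistic velocity addition: u = (u' + v)/(1 + u'v/c²)
= (0.407 + 0.388)/(1 + 0.407×0.388) = 0.7950/1.15792 = 0.6866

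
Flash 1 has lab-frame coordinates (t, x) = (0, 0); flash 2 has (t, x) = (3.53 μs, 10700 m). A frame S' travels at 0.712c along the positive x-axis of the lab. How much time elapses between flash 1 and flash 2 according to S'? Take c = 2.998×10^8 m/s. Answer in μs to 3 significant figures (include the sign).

Δt' ≈ -31.2 μs

γ = 1/√(1 − 0.712²) = 1.4241
Δt' = γ(Δt − vΔx/c²) = 1.4241 × (3.53 μs − 0.712×10700 m / (2.998×10^8 m/s))
= 1.4241 × (-21.882 μs) = -31.2 μs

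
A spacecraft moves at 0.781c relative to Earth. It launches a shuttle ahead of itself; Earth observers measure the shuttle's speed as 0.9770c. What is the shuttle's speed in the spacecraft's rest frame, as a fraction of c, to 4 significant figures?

u' ≈ 0.8271c

Inverse velocity addition: u' = (u − v)/(1 − uv/c²)
= (0.9770 − 0.781)/(1 − 0.9770×0.781) = 0.1960/0.236963 = 0.8271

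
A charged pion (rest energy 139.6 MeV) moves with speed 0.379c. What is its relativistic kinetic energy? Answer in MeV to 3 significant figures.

K ≈ 11.3 MeV

γ = 1/√(1 − 0.379²) = 1.0806
K = (γ − 1)m₀c² = (1.0806 − 1) × 139.6 MeV = 0.080618 × 139.6 MeV = 11.3 MeV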